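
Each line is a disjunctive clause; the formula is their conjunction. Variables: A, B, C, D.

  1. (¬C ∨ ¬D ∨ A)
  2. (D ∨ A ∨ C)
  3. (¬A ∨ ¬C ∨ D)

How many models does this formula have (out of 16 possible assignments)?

Split on A, then C.
  A=T, C=T: remaining (B,D) ∈ {(F,T); (T,T)} — 2.
  A=T, C=F: remaining (B,D) ∈ {(F,F); (F,T); (T,F); (T,T)} — 4.
  A=F, C=T: remaining (B,D) ∈ {(F,F); (T,F)} — 2.
  A=F, C=F: remaining (B,D) ∈ {(F,T); (T,T)} — 2.
Total: 2 + 4 + 2 + 2 = 10.

10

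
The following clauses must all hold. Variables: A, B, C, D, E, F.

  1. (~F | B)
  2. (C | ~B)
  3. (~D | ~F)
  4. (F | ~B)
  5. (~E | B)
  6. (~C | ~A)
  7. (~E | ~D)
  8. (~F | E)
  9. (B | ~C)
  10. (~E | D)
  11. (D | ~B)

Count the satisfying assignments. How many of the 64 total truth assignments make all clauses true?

4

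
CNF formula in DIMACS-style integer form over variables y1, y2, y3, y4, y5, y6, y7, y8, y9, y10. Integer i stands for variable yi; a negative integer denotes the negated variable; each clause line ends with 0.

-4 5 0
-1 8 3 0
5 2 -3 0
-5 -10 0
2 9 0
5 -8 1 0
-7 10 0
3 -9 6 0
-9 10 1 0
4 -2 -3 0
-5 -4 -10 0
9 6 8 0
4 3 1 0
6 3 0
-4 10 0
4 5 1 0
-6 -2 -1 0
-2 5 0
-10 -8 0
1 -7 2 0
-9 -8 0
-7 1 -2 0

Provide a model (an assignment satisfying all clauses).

y7 occurs only negated in the remaining clauses — set y7 = False.
Branch on y1: take y1 = True.
Branch on y2: take y2 = False.
  then y9 is forced to True.
  then y8 is forced to False.
  then y3 is forced to True.
  then y5 is forced to True.
  then y10 is forced to False.
  then y4 is forced to False.
y6 is now unconstrained; take y6 = True.

y1=1, y2=0, y3=1, y4=0, y5=1, y6=1, y7=0, y8=0, y9=1, y10=0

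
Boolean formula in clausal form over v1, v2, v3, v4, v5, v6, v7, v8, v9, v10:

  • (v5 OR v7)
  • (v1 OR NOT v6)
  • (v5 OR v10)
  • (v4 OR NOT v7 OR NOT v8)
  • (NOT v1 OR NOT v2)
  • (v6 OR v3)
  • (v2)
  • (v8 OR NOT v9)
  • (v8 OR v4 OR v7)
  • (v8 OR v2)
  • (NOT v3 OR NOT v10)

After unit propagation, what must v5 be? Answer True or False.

Unit clause (v2) sets v2 = True.
(NOT v1 OR NOT v2): since v2 = True, the clause reduces to (NOT v1). v1 = False.
(v1 OR NOT v6): since v1 = False, the clause reduces to (NOT v6). v6 = False.
(v6 OR v3): since v6 = False, the clause reduces to (v3). v3 = True.
(NOT v3 OR NOT v10): since v3 = True, the clause reduces to (NOT v10). v10 = False.
(v10 OR v5): since v10 = False, the clause reduces to (v5). v5 = True.

True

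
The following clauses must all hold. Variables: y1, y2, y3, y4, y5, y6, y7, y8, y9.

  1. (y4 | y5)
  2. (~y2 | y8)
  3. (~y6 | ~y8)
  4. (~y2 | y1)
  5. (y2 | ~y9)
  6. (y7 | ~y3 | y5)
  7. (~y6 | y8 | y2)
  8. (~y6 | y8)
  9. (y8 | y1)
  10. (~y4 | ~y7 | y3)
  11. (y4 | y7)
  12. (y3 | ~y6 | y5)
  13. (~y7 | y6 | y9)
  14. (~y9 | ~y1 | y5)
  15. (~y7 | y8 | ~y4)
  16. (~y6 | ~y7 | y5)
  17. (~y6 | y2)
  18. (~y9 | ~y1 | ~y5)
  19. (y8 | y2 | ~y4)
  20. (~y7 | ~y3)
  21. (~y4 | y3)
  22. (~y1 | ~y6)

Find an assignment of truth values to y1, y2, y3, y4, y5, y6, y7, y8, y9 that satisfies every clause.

y1=False, y2=False, y3=True, y4=True, y5=True, y6=False, y7=False, y8=True, y9=False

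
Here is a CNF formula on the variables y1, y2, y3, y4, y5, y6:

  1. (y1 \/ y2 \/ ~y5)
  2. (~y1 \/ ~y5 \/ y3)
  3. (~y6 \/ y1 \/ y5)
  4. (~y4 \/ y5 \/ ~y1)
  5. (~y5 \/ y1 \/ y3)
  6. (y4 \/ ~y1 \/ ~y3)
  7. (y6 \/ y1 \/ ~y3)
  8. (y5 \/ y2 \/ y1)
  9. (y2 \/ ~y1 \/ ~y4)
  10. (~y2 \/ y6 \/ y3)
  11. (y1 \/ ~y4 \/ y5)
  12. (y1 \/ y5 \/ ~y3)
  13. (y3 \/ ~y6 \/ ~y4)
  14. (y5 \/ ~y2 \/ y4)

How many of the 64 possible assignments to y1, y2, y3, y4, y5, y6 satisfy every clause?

The models are:
  y1=F y2=T y3=T y4=F y5=T y6=T
  y1=F y2=T y3=T y4=T y5=T y6=T
  y1=T y2=F y3=F y4=F y5=F y6=F
  y1=T y2=F y3=F y4=F y5=F y6=T
  y1=T y2=T y3=T y4=T y5=T y6=F
  y1=T y2=T y3=T y4=T y5=T y6=T
That's 6 in total.

6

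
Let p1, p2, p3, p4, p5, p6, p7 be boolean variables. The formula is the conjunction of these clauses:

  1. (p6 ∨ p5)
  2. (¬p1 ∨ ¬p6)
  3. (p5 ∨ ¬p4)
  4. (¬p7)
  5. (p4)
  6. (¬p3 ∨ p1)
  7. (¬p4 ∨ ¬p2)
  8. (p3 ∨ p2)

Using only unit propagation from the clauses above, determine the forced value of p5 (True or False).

(¬p7) is a unit clause: p7 = False.
(p4) stands alone — p4 = True.
In (¬p4 ∨ p5), ¬p4 is now false; p5 must hold, so p5 = True.

True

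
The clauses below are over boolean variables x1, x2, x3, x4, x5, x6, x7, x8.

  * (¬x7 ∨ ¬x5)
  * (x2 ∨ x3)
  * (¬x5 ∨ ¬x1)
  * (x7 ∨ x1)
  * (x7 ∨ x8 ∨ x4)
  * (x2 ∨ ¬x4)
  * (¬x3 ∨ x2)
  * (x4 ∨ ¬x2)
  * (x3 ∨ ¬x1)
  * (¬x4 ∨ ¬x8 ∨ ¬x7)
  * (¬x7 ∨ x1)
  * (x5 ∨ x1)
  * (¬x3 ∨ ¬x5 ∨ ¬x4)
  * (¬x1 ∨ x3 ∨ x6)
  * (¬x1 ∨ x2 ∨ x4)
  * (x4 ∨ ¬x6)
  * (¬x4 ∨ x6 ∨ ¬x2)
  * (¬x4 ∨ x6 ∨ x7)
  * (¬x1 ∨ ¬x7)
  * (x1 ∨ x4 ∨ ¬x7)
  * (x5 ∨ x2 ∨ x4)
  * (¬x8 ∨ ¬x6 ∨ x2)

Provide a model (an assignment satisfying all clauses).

x1=T, x2=T, x3=T, x4=T, x5=F, x6=T, x7=F, x8=T

Branch on x1: take x1 = True.
  then x5 is forced to False.
  then x3 is forced to True.
  then x2 is forced to True.
  then x4 is forced to True.
  then x6 is forced to True.
  then x7 is forced to False.
x8 is now unconstrained; take x8 = True.
Every clause has at least one true literal under this assignment.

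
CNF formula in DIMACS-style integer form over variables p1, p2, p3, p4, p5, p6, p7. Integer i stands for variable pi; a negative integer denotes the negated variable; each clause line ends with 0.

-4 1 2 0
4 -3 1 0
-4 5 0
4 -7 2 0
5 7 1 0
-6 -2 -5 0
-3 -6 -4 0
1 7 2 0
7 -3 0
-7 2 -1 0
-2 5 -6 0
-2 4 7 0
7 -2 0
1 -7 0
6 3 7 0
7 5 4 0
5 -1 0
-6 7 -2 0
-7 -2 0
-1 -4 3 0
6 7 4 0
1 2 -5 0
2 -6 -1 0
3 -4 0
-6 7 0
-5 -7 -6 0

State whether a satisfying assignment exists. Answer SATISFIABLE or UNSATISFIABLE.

p7 = True:
  propagation gives p1=True, p2=True; an empty clause results — contradiction.
p7 = False:
  propagation gives p3=False, p2=False, p1=True, p6=True; an empty clause results — contradiction.
Every branch closes, so no satisfying assignment exists.

UNSATISFIABLE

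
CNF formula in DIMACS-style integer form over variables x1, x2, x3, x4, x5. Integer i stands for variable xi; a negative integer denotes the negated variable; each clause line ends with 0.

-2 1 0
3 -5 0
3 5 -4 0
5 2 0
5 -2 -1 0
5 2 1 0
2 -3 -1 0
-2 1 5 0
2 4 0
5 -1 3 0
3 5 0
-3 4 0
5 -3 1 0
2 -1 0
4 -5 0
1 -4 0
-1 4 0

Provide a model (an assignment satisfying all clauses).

Try x1 = True.
  then x2 is forced to True.
  then x5 is forced to True.
  then x3 is forced to True.
  then x4 is forced to True.
Every clause has at least one true literal under this assignment.

x1=1, x2=1, x3=1, x4=1, x5=1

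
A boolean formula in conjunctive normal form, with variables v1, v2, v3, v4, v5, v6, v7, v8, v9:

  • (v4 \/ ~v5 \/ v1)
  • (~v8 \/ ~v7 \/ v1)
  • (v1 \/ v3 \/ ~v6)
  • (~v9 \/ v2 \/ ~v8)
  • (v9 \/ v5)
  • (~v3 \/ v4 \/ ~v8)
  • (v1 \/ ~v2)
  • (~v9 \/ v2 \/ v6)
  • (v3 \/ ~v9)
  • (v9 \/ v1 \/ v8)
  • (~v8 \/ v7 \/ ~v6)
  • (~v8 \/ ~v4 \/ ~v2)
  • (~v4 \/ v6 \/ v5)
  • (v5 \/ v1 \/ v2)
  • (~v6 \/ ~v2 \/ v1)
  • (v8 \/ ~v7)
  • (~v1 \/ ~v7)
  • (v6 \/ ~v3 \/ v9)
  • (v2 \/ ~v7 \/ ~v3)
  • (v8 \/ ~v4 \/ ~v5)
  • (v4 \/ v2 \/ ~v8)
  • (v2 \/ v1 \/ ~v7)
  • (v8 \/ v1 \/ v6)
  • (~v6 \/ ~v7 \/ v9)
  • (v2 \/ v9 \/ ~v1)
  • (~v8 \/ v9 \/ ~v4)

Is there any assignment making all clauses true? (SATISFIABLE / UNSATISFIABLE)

SATISFIABLE

Branch on v1: take v1 = True.
  then v7 is forced to False.
Set v2 = True and propagate.
The remaining clauses are satisfied by v3 = True, v4 = True, v5 = False, v6 = True, v8 = False, v9 = True.
So v1 = T, v2 = T, v3 = T, v4 = T, v5 = F, v6 = T, v7 = F, v8 = F, v9 = T is a satisfying assignment.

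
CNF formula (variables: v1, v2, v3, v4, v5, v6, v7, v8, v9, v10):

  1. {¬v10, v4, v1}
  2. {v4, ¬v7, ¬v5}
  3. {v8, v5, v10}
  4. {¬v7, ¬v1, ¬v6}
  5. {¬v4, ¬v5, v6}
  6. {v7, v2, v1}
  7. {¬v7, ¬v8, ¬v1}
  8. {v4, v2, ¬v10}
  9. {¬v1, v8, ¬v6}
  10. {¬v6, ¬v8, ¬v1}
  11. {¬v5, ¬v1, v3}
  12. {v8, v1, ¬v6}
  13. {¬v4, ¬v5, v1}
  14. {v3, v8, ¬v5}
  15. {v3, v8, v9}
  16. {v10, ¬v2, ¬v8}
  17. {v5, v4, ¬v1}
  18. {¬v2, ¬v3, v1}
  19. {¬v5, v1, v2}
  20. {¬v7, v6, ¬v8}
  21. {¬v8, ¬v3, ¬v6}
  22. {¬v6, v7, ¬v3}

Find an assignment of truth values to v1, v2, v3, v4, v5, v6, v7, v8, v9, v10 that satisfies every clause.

v1=True, v2=True, v3=True, v4=True, v5=False, v6=False, v7=False, v8=False, v9=True, v10=True

Pure literal: v9 appears only positively; assign v9 = True.
Branch on v1: take v1 = True.
Set v2 = True and propagate.
The remaining clauses are satisfied by v3 = True, v4 = True, v5 = False, v6 = False, v7 = False, v8 = False, v10 = True.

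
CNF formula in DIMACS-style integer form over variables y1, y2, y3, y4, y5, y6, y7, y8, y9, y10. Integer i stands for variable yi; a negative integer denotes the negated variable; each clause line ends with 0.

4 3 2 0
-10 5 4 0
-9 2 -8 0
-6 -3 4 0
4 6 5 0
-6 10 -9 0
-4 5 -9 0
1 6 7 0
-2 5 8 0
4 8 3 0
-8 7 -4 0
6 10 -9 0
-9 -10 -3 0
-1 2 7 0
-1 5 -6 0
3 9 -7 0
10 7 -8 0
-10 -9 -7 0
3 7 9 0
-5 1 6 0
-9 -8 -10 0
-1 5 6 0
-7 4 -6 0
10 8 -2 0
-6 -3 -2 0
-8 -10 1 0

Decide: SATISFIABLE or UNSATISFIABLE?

Branch on y1: take y1 = False.
The remaining clauses are satisfied by y2 = False, y3 = True, y4 = True, y5 = True, y6 = True, y7 = True, y8 = True, y9 = False, y10 = False.
So y1=F  y2=F  y3=T  y4=T  y5=T  y6=T  y7=T  y8=T  y9=F  y10=F is a satisfying assignment.

SATISFIABLE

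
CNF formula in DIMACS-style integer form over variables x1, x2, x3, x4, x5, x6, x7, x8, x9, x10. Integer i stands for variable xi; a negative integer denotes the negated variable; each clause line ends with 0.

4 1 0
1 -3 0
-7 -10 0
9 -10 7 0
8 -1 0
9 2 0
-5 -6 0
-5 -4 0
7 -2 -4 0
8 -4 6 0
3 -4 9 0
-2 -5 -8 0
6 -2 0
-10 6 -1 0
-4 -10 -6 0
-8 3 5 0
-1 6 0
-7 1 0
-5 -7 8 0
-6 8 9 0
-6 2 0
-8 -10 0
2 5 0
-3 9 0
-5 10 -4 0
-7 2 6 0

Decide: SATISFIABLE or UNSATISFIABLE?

x9 occurs only positively in the remaining clauses — set x9 = True.
Branch on x1: take x1 = True.
  then x8 is forced to True.
  then x6 is forced to True.
  then x5 is forced to False.
  then x3 is forced to True.
  then x2 is forced to True.
  then x10 is forced to False.
The remaining clauses are satisfied by x4 = True, x7 = True.
So x1=True, x2=True, x3=True, x4=True, x5=False, x6=True, x7=True, x8=True, x9=True, x10=False is a satisfying assignment.

SATISFIABLE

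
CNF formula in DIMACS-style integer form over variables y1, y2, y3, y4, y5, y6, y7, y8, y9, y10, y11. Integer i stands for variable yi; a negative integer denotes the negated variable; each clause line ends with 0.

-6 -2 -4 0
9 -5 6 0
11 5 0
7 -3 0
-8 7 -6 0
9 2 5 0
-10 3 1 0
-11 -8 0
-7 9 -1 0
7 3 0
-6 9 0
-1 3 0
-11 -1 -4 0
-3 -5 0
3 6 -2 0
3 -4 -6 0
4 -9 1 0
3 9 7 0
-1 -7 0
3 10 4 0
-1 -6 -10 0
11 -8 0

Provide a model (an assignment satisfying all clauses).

y8 occurs only negated in the remaining clauses — set y8 = False.
Try y1 = False.
Try y2 = False.
For the remaining variables, y3 = True, y4 = True, y5 = False, y6 = False, y7 = True, y9 = True, y10 = True, y11 = True works.
Every clause has at least one true literal under this assignment.

y1 = F, y2 = F, y3 = T, y4 = T, y5 = F, y6 = F, y7 = T, y8 = F, y9 = T, y10 = T, y11 = T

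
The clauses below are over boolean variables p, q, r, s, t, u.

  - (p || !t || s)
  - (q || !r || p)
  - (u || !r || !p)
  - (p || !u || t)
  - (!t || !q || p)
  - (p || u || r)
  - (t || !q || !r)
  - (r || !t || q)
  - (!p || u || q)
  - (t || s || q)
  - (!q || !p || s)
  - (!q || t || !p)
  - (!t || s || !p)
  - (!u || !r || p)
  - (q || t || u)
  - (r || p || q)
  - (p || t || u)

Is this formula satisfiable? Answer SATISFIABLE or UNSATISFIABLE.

s occurs only positively in the remaining clauses — set s = True.
Set p = True and propagate.
For the remaining variables, q = True, r = True, t = True, u = True works.
Every clause has at least one true literal under this assignment.
So p = T, q = T, r = T, s = T, t = T, u = T is a satisfying assignment.

SATISFIABLE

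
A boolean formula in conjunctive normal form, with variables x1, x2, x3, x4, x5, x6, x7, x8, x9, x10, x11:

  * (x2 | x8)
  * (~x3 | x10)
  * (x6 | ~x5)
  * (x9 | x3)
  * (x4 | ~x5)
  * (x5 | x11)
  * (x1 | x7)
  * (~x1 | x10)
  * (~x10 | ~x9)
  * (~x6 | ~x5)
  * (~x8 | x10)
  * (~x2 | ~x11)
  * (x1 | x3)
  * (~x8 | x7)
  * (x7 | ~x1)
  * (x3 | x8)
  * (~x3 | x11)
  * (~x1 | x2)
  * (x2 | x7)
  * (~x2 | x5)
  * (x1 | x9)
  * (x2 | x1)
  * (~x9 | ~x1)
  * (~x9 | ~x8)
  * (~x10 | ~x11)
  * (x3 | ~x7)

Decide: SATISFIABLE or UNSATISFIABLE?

UNSATISFIABLE

x1 = True:
  propagation gives x10=True, x9=False, x3=True, x7=True; an empty clause results — contradiction.
x1 = False:
  propagation gives x7=True, x3=True, x10=True, x9=False; an empty clause results — contradiction.
Every branch closes, so no satisfying assignment exists.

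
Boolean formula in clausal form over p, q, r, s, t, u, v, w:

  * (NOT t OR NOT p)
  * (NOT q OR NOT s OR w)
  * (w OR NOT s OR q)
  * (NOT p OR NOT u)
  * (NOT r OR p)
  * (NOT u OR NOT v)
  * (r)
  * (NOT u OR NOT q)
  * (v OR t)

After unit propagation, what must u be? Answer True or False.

False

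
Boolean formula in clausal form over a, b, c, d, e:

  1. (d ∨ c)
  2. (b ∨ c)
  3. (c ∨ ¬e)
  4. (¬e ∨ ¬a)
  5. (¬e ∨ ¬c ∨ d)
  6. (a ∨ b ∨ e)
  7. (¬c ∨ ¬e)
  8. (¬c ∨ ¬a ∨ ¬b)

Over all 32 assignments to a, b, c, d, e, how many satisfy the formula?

The models are:
  a=F b=T c=F d=T e=F
  a=F b=T c=T d=F e=F
  a=F b=T c=T d=T e=F
  a=T b=F c=T d=F e=F
  a=T b=F c=T d=T e=F
  a=T b=T c=F d=T e=F
Count: 6.

6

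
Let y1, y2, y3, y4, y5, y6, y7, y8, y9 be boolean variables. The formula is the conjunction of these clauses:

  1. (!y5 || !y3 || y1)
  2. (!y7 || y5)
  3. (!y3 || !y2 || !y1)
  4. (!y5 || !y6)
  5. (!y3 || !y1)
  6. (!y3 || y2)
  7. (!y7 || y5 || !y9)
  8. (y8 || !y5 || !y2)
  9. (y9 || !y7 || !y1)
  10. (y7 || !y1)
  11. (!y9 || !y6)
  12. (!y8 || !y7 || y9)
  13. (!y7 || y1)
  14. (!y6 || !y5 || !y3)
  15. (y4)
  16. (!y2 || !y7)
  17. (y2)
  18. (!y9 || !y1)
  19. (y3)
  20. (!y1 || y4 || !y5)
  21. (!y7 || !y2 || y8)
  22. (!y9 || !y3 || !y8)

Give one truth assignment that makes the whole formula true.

y1=0  y2=1  y3=1  y4=1  y5=0  y6=1  y7=0  y8=0  y9=0

The clause (y4) is unit: y4 must be True.
The clause (y2) is unit: y2 must be True.
(!y7) is a unit clause, so y7 = False.
(!y1) is a unit clause, so y1 = False.
Unit propagation: (y3) forces y3 = True.
Unit propagation: (!y5) forces y5 = False.
y8 occurs only negated in the remaining clauses — set y8 = False.
Pure literal: y9 appears only negated; assign y9 = False.
y6 is now unconstrained; take y6 = True.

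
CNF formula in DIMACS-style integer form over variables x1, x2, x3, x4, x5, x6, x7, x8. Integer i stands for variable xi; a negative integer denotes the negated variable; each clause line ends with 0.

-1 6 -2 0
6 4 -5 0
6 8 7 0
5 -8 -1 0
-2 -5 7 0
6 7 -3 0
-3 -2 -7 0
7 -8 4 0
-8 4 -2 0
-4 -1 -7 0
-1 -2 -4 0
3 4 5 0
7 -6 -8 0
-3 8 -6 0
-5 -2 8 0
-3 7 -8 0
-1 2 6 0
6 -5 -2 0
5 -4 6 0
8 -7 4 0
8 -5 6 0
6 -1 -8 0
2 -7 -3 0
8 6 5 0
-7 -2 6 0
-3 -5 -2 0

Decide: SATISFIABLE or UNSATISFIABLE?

Pure literal: x1 appears only negated; assign x1 = False.
Branch on x2: take x2 = False.
Try x3 = False.
For the remaining variables, x4 = False, x5 = True, x6 = True, x7 = True, x8 = True works.
So x1=F, x2=F, x3=F, x4=F, x5=T, x6=T, x7=T, x8=T is a satisfying assignment.

SATISFIABLE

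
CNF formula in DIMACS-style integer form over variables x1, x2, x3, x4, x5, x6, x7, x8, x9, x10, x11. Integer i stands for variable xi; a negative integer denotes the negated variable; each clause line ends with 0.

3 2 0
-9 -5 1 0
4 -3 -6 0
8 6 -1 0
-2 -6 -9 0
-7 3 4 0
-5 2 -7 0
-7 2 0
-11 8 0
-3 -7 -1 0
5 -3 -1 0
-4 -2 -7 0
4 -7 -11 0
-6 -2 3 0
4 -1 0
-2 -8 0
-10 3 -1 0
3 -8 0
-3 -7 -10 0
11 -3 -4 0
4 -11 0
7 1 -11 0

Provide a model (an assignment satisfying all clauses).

Branch on x1: take x1 = True.
  then x4 is forced to True.
For the remaining variables, x2 = False, x3 = True, x5 = True, x6 = True, x7 = False, x8 = True, x9 = True, x10 = True, x11 = True works.

x1=T  x2=F  x3=T  x4=T  x5=T  x6=T  x7=F  x8=T  x9=T  x10=T  x11=T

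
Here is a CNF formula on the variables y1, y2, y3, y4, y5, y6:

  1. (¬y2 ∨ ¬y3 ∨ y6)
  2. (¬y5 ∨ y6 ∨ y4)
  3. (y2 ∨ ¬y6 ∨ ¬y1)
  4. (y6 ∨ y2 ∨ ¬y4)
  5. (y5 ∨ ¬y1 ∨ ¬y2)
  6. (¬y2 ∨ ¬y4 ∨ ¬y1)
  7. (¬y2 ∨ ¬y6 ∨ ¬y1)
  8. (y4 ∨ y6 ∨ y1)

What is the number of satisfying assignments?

Split on y2, then y6.
  y2=1, y6=1: forces y1=0; y3, y4, y5 free → 2^3 = 8.
  y2=1, y6=0: remaining (y1,y3,y4,y5) ∈ {(0,0,1,0); (0,0,1,1)} — 2.
  y2=0, y6=1: forces y1=0; y3, y4, y5 free → 2^3 = 8.
  y2=0, y6=0: remaining (y1,y3,y4,y5) ∈ {(1,0,0,0); (1,1,0,0)} — 2.
Total: 8 + 2 + 8 + 2 = 20.

20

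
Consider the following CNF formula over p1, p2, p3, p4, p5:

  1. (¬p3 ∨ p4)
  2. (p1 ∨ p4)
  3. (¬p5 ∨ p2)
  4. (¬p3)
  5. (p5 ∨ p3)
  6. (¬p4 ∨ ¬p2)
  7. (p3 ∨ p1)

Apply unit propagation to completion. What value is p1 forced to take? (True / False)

True

Unit clause (¬p3) sets p3 = False.
From (p5 ∨ p3) and p3 = False: p5 = True.
In (p2 ∨ ¬p5), ¬p5 is now false; p2 must hold, so p2 = True.
From (¬p2 ∨ ¬p4) and p2 = True: p4 = False.
(p1 ∨ p4) with p4 = False leaves only p1, so p1 = True.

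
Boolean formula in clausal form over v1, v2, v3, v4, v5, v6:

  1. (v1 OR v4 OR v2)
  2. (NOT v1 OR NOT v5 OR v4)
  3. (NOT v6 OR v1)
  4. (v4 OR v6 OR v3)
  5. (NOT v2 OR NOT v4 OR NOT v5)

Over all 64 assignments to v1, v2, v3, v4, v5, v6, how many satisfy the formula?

26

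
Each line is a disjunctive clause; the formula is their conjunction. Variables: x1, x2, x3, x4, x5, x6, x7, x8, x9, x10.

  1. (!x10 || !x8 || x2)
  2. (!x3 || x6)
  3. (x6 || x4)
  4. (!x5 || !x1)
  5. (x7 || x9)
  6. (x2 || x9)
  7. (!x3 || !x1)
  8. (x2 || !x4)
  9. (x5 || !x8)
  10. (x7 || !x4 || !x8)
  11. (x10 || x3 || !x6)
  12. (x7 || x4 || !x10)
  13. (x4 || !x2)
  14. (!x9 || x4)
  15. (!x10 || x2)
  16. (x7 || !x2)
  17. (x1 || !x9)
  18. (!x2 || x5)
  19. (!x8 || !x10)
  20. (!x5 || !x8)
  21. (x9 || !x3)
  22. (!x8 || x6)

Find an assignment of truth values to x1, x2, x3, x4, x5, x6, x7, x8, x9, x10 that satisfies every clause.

x7 occurs only positively in the remaining clauses — set x7 = True.
x8 occurs only negated in the remaining clauses — set x8 = False.
Try x1 = False.
  then x9 is forced to False.
  then x2 is forced to True.
  then x4 is forced to True.
  then x5 is forced to True.
  then x3 is forced to False.
The remaining clauses are satisfied by x6 = False, x10 = False.
Every clause has at least one true literal under this assignment.

x1=False, x2=True, x3=False, x4=True, x5=True, x6=False, x7=True, x8=False, x9=False, x10=False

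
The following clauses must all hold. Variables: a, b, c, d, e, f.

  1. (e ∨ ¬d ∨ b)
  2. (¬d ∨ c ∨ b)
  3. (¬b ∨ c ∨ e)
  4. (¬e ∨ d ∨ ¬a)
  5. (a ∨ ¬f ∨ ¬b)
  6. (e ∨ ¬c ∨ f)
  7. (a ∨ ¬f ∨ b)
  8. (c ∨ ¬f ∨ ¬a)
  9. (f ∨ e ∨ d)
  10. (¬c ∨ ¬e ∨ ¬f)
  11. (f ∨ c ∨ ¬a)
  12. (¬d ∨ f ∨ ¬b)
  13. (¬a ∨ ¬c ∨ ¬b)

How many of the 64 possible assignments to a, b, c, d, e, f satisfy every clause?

7

Case analysis on f and b:
  f=1, b=1: a clause becomes empty — 0.
  f=1, b=0: remaining (a,c,d,e) ∈ {(1,1,0,0)} — 1.
  f=0, b=1: remaining (a,c,d,e) ∈ {(0,0,0,1); (0,1,0,1)} — 2.
  f=0, b=0: remaining (a,c,d,e) ∈ {(0,0,0,1); (0,1,0,1); (0,1,1,1); (1,1,1,1)} — 4.
Total: 0 + 1 + 2 + 4 = 7.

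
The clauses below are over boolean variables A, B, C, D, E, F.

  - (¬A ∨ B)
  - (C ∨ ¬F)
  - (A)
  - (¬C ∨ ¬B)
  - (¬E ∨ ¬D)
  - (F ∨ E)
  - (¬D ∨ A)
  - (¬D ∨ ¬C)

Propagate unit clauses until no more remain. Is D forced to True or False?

(A) stands alone — A = True.
(¬A ∨ B) with A = True leaves only B, so B = True.
From (¬B ∨ ¬C) and B = True: C = False.
(C ∨ ¬F): since C = False, the clause reduces to (¬F). F = False.
From (F ∨ E) and F = False: E = True.
(¬D ∨ ¬E) with E = True leaves only ¬D, so D = False.

False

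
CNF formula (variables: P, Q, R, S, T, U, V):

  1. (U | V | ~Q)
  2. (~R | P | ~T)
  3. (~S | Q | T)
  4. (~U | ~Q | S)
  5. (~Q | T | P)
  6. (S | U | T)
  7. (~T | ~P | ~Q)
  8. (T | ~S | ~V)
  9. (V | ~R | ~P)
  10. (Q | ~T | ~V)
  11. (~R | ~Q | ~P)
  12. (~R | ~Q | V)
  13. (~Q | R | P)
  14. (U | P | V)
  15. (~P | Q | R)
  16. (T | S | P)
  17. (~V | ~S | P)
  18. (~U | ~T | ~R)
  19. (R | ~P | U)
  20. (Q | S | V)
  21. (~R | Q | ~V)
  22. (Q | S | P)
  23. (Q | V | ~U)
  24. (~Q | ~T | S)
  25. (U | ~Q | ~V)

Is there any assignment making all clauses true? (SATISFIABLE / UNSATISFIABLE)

Set P = True and propagate.
Branch on Q: take Q = True.
  then T is forced to False.
  then R is forced to False.
  then U is forced to True.
  then S is forced to True.
  then V is forced to False.
So P=True  Q=True  R=False  S=True  T=False  U=True  V=False is a satisfying assignment.

SATISFIABLE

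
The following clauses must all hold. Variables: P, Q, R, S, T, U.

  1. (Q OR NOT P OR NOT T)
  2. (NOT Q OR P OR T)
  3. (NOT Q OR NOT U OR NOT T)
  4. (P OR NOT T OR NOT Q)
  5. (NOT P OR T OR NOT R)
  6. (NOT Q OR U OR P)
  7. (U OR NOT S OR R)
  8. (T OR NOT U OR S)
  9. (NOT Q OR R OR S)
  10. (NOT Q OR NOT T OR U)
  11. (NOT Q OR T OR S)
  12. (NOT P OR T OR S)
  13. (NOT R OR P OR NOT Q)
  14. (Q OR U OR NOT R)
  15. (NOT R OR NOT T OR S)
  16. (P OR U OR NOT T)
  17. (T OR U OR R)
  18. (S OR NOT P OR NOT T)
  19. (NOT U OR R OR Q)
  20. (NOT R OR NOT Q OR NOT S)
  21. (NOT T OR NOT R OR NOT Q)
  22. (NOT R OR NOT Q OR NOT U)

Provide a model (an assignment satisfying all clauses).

Try P = True.
Branch on Q: take Q = True.
Set R = False and propagate.
  then S is forced to True.
  then U is forced to True.
  then T is forced to False.
Every clause has at least one true literal under this assignment.
Check each clause:
  1. (NOT P OR Q OR NOT T) — Q is true.
  2. (NOT Q OR T OR P) — P is true.
  3. (NOT Q OR NOT T OR NOT U) — NOT T is true.
  4. (NOT T OR P OR NOT Q) — P is true.
  5. (T OR NOT R OR NOT P) — NOT R is true.
  6. (NOT Q OR U OR P) — P is true.
  7. (U OR NOT S OR R) — U is true.
  8. (T OR NOT U OR S) — S is true.
  9. (S OR R OR NOT Q) — S is true.
  10. (NOT T OR U OR NOT Q) — NOT T is true.
  11. (T OR NOT Q OR S) — S is true.
  12. (NOT P OR T OR S) — S is true.
  13. (P OR NOT Q OR NOT R) — P is true.
  14. (NOT R OR Q OR U) — Q is true.
  15. (NOT R OR NOT T OR S) — NOT T is true.
  16. (P OR U OR NOT T) — P is true.
  17. (T OR R OR U) — U is true.
  18. (NOT T OR NOT P OR S) — NOT T is true.
  19. (R OR Q OR NOT U) — Q is true.
  20. (NOT Q OR NOT S OR NOT R) — NOT R is true.
  21. (NOT Q OR NOT T OR NOT R) — NOT T is true.
  22. (NOT R OR NOT U OR NOT Q) — NOT R is true.

P=1  Q=1  R=0  S=1  T=0  U=1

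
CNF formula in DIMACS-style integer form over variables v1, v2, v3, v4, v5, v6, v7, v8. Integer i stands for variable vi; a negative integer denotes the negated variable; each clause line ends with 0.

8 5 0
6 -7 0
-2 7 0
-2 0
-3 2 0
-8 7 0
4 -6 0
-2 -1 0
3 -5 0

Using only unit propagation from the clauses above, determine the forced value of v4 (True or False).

True

(~v2) is a unit clause: v2 = False.
In (~v3 | v2), v2 is now false; ~v3 must hold, so v3 = False.
From (~v5 | v3) and v3 = False: v5 = False.
(v8 | v5): since v5 = False, the clause reduces to (v8). v8 = True.
From (v7 | ~v8) and v8 = True: v7 = True.
(~v7 | v6): since v7 = True, the clause reduces to (v6). v6 = True.
(~v6 | v4) with v6 = True leaves only v4, so v4 = True.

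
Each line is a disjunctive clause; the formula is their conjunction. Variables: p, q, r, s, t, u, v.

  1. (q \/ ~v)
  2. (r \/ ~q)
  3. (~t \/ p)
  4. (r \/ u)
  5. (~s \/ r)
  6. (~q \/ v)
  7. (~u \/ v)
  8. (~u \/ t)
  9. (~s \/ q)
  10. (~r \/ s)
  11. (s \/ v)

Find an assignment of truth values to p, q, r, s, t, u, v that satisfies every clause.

p=True, q=True, r=True, s=True, t=False, u=False, v=True

p occurs only positively in the remaining clauses — set p = True.
Try q = True.
  then r is forced to True.
  then v is forced to True.
  then s is forced to True.
Try t = False.
  then u is forced to False.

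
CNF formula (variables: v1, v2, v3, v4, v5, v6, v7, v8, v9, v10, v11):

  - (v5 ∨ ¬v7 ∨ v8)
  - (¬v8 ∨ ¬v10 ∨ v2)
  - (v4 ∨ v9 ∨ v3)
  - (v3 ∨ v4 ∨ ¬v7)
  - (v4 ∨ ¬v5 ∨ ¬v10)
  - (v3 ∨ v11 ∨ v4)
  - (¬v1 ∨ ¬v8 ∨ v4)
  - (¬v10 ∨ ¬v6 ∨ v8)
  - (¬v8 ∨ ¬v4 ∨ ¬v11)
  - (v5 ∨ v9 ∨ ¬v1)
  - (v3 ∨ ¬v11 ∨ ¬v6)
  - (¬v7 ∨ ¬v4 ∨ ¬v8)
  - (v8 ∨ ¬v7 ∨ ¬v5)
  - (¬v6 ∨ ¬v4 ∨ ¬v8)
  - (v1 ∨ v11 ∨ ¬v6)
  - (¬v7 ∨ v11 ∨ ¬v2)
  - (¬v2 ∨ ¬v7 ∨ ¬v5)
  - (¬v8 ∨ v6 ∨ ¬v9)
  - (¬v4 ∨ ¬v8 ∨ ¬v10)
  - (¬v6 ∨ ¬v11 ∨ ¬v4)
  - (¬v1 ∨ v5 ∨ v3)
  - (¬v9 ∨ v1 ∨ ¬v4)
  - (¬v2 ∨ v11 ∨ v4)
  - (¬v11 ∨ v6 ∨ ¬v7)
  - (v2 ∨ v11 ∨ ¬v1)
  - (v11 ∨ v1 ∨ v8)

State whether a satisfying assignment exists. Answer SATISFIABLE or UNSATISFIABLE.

SATISFIABLE

Pure literal: v3 appears only positively; assign v3 = True.
Pure literal: v7 appears only negated; assign v7 = False.
Try v1 = False.
Try v2 = False.
For the remaining variables, v4 = False, v5 = True, v6 = False, v8 = True, v9 = False, v10 = False, v11 = False works.
So v1=F  v2=F  v3=T  v4=F  v5=T  v6=F  v7=F  v8=T  v9=F  v10=F  v11=F is a satisfying assignment.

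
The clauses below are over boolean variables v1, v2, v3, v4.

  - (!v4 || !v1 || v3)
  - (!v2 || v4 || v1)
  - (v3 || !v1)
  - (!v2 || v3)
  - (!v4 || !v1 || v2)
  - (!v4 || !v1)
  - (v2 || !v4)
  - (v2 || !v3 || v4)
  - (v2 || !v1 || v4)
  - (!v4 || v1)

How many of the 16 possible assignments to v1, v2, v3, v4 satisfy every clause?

2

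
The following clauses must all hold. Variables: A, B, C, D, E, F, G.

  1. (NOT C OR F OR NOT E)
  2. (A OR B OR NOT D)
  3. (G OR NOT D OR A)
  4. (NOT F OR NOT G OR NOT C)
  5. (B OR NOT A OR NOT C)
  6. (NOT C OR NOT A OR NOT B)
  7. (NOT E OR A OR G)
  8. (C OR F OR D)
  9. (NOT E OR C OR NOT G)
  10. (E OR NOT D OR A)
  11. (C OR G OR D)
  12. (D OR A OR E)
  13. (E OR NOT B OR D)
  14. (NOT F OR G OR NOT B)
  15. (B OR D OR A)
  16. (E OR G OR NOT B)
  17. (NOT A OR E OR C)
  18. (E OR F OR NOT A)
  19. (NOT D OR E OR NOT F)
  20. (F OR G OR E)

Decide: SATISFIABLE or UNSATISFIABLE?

Branch on A: take A = True.
Set B = False and propagate.
  then C is forced to False.
  then E is forced to True.
  then G is forced to False.
  then D is forced to True.
F is now unconstrained; take F = False.
Every clause has at least one true literal under this assignment.
So A=True, B=False, C=False, D=True, E=True, F=False, G=False is a satisfying assignment.

SATISFIABLE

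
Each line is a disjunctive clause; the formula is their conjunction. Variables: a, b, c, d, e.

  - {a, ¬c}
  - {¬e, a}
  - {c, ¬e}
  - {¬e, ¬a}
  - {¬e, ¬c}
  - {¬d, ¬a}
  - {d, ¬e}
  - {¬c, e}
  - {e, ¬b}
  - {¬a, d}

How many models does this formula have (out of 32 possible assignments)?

The models are:
  a=0 b=0 c=0 d=0 e=0
  a=0 b=0 c=0 d=1 e=0
That's 2 in total.

2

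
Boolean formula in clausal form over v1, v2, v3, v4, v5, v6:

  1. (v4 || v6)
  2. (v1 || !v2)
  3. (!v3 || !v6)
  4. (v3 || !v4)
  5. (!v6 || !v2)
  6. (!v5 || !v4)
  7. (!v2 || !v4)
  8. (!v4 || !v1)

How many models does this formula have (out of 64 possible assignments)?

5

Satisfying assignments:
  v1=F v2=F v3=F v4=F v5=F v6=T
  v1=F v2=F v3=F v4=F v5=T v6=T
  v1=F v2=F v3=T v4=T v5=F v6=F
  v1=T v2=F v3=F v4=F v5=F v6=T
  v1=T v2=F v3=F v4=F v5=T v6=T
That's 5 in total.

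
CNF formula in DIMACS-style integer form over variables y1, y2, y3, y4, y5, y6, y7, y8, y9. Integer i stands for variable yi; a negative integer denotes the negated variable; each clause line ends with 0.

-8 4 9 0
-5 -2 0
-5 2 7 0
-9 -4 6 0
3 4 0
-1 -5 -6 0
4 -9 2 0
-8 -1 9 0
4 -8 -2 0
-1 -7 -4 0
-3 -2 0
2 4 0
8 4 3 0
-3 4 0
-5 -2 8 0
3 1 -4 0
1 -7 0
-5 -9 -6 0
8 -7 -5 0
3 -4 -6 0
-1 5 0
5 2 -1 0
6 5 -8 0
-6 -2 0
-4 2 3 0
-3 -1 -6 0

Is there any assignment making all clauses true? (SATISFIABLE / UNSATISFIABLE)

SATISFIABLE

Branch on y1: take y1 = False.
  then y7 is forced to False.
Set y2 = False and propagate.
  then y5 is forced to False.
  then y4 is forced to True.
  then y3 is forced to True.
The remaining clauses are satisfied by y6 = False, y8 = False, y9 = False.
So y1=0, y2=0, y3=1, y4=1, y5=0, y6=0, y7=0, y8=0, y9=0 is a satisfying assignment.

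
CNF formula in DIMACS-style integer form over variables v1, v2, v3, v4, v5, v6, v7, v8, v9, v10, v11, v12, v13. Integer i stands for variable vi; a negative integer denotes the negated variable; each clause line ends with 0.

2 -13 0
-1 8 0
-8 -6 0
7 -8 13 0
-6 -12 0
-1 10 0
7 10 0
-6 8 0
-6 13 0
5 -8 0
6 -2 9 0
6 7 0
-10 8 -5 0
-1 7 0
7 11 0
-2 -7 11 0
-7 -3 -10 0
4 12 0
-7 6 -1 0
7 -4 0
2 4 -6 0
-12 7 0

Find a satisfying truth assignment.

v1=False, v2=False, v3=False, v4=True, v5=True, v6=False, v7=True, v8=True, v9=True, v10=True, v11=True, v12=False, v13=False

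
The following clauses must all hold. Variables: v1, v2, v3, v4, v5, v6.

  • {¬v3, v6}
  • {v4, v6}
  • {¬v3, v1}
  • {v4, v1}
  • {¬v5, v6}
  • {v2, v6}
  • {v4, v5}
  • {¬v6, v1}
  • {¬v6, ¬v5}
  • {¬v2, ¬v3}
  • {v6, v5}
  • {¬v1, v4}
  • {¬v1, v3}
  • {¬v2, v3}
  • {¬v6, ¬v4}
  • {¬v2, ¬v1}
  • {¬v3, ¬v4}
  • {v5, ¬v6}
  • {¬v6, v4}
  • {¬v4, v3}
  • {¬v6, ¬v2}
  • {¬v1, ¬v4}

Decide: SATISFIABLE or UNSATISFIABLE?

UNSATISFIABLE

v6 = True:
  propagation gives v1=True, v5=False; an empty clause results — contradiction.
v6 = False:
  propagation gives v3=False, v4=True; an empty clause results — contradiction.
Every branch closes, so no satisfying assignment exists.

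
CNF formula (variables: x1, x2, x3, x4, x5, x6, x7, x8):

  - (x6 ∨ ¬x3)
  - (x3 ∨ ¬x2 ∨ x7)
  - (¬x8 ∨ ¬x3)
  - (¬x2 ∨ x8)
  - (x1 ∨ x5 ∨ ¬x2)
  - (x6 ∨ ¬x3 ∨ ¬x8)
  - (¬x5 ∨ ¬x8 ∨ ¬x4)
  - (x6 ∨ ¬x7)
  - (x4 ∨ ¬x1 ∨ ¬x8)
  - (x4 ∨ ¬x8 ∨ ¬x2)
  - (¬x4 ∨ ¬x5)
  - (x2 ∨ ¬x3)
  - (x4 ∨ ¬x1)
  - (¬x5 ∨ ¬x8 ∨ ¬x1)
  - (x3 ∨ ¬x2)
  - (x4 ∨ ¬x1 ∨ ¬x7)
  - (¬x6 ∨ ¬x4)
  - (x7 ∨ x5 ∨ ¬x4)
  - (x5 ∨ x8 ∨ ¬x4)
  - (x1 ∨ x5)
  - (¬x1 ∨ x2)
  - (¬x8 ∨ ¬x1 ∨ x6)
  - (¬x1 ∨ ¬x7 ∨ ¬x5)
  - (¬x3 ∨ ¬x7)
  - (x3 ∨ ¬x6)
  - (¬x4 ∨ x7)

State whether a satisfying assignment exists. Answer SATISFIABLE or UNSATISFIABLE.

SATISFIABLE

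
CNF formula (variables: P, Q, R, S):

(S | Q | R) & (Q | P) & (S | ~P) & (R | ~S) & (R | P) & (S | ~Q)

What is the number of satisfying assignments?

The models are:
  P=0 Q=1 R=1 S=1
  P=1 Q=0 R=1 S=1
  P=1 Q=1 R=1 S=1
Count: 3.

3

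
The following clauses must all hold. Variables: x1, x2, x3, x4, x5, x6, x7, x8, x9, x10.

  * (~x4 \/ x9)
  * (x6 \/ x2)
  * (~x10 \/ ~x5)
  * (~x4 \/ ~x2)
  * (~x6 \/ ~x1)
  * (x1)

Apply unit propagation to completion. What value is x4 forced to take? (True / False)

Unit clause (x1) sets x1 = True.
From (~x1 \/ ~x6) and x1 = True: x6 = False.
In (x2 \/ x6), x6 is now false; x2 must hold, so x2 = True.
(~x2 \/ ~x4): since x2 = True, the clause reduces to (~x4). x4 = False.

False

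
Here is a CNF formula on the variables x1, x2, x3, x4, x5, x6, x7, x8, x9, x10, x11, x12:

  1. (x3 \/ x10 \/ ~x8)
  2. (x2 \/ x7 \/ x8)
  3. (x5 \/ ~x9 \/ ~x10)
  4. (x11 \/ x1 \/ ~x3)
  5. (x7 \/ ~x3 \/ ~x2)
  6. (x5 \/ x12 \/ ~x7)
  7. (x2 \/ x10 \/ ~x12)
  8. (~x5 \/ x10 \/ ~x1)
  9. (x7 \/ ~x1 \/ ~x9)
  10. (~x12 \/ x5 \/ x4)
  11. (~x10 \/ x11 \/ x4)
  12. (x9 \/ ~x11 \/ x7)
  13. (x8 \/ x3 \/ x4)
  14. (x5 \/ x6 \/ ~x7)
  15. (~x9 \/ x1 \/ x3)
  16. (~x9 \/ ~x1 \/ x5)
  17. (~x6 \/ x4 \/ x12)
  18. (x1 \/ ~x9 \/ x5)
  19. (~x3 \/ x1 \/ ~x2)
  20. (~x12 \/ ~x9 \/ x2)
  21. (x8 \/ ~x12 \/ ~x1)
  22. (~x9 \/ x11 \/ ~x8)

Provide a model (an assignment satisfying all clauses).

Pure literal: x4 appears only positively; assign x4 = True.
Try x1 = True.
Try x2 = False.
Branch on x3: take x3 = True.
For the remaining variables, x5 = True, x6 = True, x7 = True, x8 = True, x9 = False, x10 = True, x11 = True, x12 = False works.

x1=T, x2=F, x3=T, x4=T, x5=T, x6=T, x7=T, x8=T, x9=F, x10=T, x11=T, x12=F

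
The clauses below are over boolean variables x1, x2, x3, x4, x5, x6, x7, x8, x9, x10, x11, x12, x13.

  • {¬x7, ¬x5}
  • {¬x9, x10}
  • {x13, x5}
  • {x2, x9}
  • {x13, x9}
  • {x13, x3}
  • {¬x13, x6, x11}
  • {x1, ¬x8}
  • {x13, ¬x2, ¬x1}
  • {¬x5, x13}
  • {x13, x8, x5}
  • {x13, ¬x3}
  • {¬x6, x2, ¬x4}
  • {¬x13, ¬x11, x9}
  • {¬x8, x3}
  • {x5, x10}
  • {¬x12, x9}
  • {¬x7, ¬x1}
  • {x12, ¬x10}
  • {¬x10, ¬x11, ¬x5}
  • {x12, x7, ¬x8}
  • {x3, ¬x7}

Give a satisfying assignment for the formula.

Try x1 = False.
  then x8 is forced to False.
Set x2 = True and propagate.
The remaining clauses are satisfied by x3 = True, x4 = True, x5 = False, x6 = True, x7 = True, x9 = True, x10 = True, x11 = True, x12 = True, x13 = True.

x1 = F, x2 = T, x3 = T, x4 = T, x5 = F, x6 = T, x7 = T, x8 = F, x9 = T, x10 = T, x11 = T, x12 = T, x13 = T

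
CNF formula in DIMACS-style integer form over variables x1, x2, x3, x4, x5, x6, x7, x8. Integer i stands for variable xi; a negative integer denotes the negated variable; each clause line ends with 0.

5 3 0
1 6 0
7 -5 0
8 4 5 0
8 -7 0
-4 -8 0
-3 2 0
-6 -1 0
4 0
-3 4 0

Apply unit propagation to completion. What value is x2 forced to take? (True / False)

True

(x4) is a unit clause: x4 = True.
(NOT x4 OR NOT x8) with x4 = True leaves only NOT x8, so x8 = False.
In (NOT x7 OR x8), x8 is now false; NOT x7 must hold, so x7 = False.
(NOT x5 OR x7) with x7 = False leaves only NOT x5, so x5 = False.
From (x3 OR x5) and x5 = False: x3 = True.
From (NOT x3 OR x2) and x3 = True: x2 = True.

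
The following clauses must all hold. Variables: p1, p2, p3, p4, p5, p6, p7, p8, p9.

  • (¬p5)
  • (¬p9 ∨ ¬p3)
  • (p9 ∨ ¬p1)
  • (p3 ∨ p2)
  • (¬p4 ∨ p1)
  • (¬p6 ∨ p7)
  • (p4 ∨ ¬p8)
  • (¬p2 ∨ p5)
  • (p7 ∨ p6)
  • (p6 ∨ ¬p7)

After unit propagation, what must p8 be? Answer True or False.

(¬p5) stands alone — p5 = False.
(¬p2 ∨ p5): since p5 = False, the clause reduces to (¬p2). p2 = False.
In (p2 ∨ p3), p2 is now false; p3 must hold, so p3 = True.
From (¬p3 ∨ ¬p9) and p3 = True: p9 = False.
(p9 ∨ ¬p1) with p9 = False leaves only ¬p1, so p1 = False.
(¬p4 ∨ p1) with p1 = False leaves only ¬p4, so p4 = False.
From (¬p8 ∨ p4) and p4 = False: p8 = False.

False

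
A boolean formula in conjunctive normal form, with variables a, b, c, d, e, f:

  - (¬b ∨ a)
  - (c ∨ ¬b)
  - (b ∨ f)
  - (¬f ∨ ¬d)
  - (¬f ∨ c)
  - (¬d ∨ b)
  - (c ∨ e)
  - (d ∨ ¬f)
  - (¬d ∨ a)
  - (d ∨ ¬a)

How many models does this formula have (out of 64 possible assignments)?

Satisfying assignments:
  a=1 b=1 c=1 d=1 e=0 f=0
  a=1 b=1 c=1 d=1 e=1 f=0
That's 2 in total.

2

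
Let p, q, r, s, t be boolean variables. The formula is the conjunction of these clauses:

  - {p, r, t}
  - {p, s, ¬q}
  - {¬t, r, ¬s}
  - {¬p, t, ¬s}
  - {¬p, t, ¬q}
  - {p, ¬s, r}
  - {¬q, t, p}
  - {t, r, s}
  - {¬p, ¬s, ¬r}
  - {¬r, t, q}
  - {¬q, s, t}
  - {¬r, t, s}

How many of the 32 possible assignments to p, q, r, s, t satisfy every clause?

8

Satisfying assignments:
  p=0 q=0 r=0 s=0 t=1
  p=0 q=0 r=1 s=0 t=1
  p=0 q=0 r=1 s=1 t=1
  p=0 q=1 r=1 s=1 t=1
  p=1 q=0 r=0 s=0 t=1
  p=1 q=0 r=1 s=0 t=1
  p=1 q=1 r=0 s=0 t=1
  p=1 q=1 r=1 s=0 t=1
That's 8 in total.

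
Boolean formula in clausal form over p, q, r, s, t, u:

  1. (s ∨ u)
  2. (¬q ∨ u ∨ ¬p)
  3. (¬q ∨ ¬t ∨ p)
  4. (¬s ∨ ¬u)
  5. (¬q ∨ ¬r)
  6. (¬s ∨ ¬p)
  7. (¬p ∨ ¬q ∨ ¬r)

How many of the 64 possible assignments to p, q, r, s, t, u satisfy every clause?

16

Case analysis on p and q:
  p=1, q=1: remaining (r,s,t,u) ∈ {(0,0,0,1); (0,0,1,1)} — 2.
  p=1, q=0: remaining (r,s,t,u) ∈ {(0,0,0,1); (0,0,1,1); (1,0,0,1); (1,0,1,1)} — 4.
  p=0, q=1: remaining (r,s,t,u) ∈ {(0,0,0,1); (0,1,0,0)} — 2.
  p=0, q=0: r, t free; 2 ways for (s,u) × 2^2 = 8.
Total: 2 + 4 + 2 + 8 = 16.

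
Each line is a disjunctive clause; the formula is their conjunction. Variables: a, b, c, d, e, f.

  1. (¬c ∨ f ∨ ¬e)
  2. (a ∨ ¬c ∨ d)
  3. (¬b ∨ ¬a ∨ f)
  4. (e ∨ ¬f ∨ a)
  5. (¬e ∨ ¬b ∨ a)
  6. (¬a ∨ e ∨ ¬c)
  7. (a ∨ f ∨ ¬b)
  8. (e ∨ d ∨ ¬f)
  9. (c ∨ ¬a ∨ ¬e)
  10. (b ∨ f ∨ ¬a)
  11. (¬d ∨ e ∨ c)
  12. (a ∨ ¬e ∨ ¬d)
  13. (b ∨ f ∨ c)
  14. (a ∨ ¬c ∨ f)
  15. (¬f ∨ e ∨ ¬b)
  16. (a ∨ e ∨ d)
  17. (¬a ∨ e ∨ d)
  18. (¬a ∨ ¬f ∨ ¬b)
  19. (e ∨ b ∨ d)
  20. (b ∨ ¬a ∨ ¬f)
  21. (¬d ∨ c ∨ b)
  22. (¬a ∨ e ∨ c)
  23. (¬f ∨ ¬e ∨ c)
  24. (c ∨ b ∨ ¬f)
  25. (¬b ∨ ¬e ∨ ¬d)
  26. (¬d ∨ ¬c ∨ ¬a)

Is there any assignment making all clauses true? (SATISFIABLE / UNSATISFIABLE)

a = True:
  e = True:
    propagation gives c=True, f=True, b=False; an empty clause results — contradiction.
  e = False:
    propagation gives c=False; an empty clause results — contradiction.
a = False:
  e = True:
    propagation gives b=False, d=False, c=False, f=True; an empty clause results — contradiction.
  e = False:
    propagation gives f=False, b=False, c=True; an empty clause results — contradiction.
Every branch closes, so no satisfying assignment exists.

UNSATISFIABLE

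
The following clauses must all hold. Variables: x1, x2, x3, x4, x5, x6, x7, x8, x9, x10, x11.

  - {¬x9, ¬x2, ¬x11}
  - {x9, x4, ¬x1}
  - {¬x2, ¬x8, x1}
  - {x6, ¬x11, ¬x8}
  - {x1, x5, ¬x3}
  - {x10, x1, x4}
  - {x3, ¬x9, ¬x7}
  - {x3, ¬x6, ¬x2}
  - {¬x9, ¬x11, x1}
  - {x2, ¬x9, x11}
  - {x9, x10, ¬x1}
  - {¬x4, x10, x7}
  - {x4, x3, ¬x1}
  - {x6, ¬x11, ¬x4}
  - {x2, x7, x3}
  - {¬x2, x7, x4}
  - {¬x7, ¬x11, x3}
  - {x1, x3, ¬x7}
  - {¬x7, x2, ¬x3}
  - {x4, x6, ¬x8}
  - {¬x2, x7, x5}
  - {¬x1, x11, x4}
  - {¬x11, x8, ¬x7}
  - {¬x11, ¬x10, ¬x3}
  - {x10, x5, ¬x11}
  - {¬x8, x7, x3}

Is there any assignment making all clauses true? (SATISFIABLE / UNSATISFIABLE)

x5 occurs only positively in the remaining clauses — set x5 = True.
Branch on x1: take x1 = False.
Branch on x2: take x2 = True.
  then x8 is forced to False.
Try x3 = True.
The remaining clauses are satisfied by x4 = True, x6 = False, x7 = False, x9 = False, x10 = True, x11 = False.
So x1=0, x2=1, x3=1, x4=1, x5=1, x6=0, x7=0, x8=0, x9=0, x10=1, x11=0 is a satisfying assignment.

SATISFIABLE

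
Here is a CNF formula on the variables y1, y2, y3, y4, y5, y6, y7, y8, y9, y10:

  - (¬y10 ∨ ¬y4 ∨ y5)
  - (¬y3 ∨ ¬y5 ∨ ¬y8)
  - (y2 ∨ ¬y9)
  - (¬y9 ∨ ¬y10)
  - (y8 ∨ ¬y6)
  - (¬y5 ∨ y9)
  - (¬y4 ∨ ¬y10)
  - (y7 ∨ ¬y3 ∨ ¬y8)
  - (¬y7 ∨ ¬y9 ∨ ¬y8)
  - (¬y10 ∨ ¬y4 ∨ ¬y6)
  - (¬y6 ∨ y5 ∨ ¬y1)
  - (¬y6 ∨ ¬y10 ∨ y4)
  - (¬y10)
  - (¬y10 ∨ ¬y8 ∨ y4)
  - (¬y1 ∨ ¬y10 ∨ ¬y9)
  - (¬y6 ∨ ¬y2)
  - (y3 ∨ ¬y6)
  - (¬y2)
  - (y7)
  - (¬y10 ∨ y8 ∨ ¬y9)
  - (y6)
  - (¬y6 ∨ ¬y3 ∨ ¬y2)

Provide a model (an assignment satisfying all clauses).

y1=0  y2=0  y3=1  y4=1  y5=0  y6=1  y7=1  y8=1  y9=0  y10=0

Unit propagation: (¬y10) forces y10 = False.
(¬y2) is a unit clause, so y2 = False.
The clause (¬y9) is unit: y9 must be False.
The clause (¬y5) is unit: y5 must be False.
The clause (y7) is unit: y7 must be True.
Unit propagation: (y6) forces y6 = True.
(y8) is a unit clause, so y8 = True.
Unit propagation: (¬y1) forces y1 = False.
The clause (y3) is unit: y3 must be True.
y4 is now unconstrained; take y4 = True.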